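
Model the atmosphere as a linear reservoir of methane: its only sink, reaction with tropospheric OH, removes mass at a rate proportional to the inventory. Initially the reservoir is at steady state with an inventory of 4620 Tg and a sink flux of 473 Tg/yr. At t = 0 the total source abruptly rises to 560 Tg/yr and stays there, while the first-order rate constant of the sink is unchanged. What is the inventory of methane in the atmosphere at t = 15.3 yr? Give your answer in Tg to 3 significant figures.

5290 Tg

τ = M₀/F₀ = 4620/473 = 9.767 yr; rate constant k = 1/τ.
New steady state M_∞ = F₁/k = F₁·τ = 560 × 9.767 = 5469.8 Tg.
M(t) = M_∞ + (M₀ − M_∞)·e^(−t/τ); t/τ = 15.3/9.767 = 1.566, so e^(−t/τ) = 0.2088.
M(t) = 5469.8 − 849.8 × 0.2088 = 5292.3 Tg.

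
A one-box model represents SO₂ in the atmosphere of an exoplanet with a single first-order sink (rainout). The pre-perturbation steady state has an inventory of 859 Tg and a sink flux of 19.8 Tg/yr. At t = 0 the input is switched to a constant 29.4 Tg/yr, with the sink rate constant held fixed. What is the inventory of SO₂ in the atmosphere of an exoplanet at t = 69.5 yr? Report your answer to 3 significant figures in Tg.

1190 Tg

Residence time τ = M₀/F₀ = 43.38 yr. The eventual steady state is M_∞ = M₀·(F₁/F₀) = 859 × 29.4/19.8 = 1275.5 Tg.
The anomaly ΔM(t) = M(t) − M_∞ decays as ΔM₀·e^(−t/τ) with ΔM₀ = 859 − 1275.5 = −416.5 Tg.
At t = 69.5 yr, e^(−t/τ) = e^(−1.602) = 0.2015, so ΔM = −83.92 Tg and M = 1275.5 − 83.92 = 1191.6 Tg.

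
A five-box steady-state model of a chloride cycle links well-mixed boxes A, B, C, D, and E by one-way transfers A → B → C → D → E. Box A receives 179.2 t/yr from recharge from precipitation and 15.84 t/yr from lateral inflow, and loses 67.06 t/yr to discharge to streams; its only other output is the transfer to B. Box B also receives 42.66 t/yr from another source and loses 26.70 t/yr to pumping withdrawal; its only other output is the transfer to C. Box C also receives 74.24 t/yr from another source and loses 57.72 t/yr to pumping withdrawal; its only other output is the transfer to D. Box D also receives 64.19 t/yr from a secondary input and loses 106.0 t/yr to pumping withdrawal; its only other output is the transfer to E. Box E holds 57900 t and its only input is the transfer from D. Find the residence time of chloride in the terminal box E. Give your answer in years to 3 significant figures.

Box A: F(A→B) = (179.2 + 15.84) − 67.06 = 127.98 t/yr.
Box B: F(B→C) = (127.98 + 42.66) − 26.70 = 143.94 t/yr.
Box C: F(C→D) = (143.94 + 74.24) − 57.72 = 160.46 t/yr.
Box D: F(D→E) = (160.46 + 64.19) − 106.0 = 118.65 t/yr.
Box E throughput = its input = 118.65 t/yr; τ = 57900 / 118.65 = 488.0 yr.

488 yr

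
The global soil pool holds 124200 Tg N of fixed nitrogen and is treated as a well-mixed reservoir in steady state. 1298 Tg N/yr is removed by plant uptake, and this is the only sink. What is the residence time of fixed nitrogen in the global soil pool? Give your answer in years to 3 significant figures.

95.7 yr

τ = M / F = 124200 / 1298 = 95.69 yr.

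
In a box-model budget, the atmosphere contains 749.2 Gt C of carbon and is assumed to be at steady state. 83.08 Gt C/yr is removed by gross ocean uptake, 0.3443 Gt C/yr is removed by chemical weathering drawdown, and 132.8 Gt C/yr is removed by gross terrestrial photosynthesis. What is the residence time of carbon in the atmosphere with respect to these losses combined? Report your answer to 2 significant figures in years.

3.5 yr

Total removal = 83.08 + 0.3443 + 132.8 = 216.22 Gt C/yr.
τ = M / ΣF_out = 749.2 / 216.22 = 3.465 yr.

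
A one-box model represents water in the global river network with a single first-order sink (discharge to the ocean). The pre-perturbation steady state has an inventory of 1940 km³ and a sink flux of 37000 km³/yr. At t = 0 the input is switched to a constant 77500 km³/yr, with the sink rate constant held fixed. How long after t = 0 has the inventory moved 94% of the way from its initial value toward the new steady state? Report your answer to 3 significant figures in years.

τ = M₀/F₀ = 1940/37000 = 0.05243 yr.
The remaining gap fraction is e^(−t/τ); 94% covered ⇒ e^(−t/τ) = 0.0600.
t = −τ ln(0.0600) = 0.05243 × 2.813 = 0.1475 yr.

0.148 yr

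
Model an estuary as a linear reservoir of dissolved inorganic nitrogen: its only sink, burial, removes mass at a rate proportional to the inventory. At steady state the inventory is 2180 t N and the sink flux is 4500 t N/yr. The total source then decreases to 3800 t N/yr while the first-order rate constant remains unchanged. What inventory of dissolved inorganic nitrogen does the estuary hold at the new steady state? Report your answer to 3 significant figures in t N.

1840 t N

Rate constant k = F/M = 4500 / 2180 = 2.064 yr⁻¹.
At the new steady state, source = k·M_new ⇒ M_new = 3800 / 2.064 = 1841 t N.
(Equivalently M_new = M × F_new/F_old = 2180 × 3800/4500.)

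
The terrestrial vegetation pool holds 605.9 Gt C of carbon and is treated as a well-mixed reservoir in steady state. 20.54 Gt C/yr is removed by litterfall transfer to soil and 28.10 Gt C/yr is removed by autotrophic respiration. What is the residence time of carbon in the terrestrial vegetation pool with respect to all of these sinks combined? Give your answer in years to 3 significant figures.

Total removal flux = 20.54 + 28.10 = 48.640 Gt C/yr.
τ = M / ΣF_out = 605.9 / 48.640 = 12.46 yr.

12.5 yr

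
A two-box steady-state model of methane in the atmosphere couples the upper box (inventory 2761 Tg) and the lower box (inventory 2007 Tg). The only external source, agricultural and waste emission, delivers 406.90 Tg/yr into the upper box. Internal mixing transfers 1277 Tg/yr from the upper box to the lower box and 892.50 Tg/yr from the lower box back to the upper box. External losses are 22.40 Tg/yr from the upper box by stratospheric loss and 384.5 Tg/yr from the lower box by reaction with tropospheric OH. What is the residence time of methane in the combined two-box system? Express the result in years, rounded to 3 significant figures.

11.7 yr

Residence time in the combined system uses the total inventory and the total *external* removal — internal exchanges between the two boxes cancel.
M_total = 2761 + 2007 = 4768.0 Tg.
ΣF_external_out = 22.40 + 384.5 = 406.90 Tg/yr.
τ = M_total / ΣF_ext = 4768.0 / 406.90 = 11.72 yr.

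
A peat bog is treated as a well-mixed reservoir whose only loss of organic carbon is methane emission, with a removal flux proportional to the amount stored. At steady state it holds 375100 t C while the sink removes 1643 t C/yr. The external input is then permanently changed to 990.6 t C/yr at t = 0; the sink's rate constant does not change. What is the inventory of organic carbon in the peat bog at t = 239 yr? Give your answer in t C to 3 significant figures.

278000 t C

The sink rate constant is k = F₀/M₀ = 1643/375100 = 0.004380 yr⁻¹.
Solving dM/dt = F₁ − kM with M(0) = M₀ gives M(t) = F₁/k + (M₀ − F₁/k)·e^(−kt).
F₁/k = 990.6/0.004380 = 226160 t C; kt = 0.004380 × 239 = 1.047, e^(−kt) = 0.3510.
M(239) = 226160 + (375100 − 226160) × 0.3510 = 226160 + 52290 = 278440 t C.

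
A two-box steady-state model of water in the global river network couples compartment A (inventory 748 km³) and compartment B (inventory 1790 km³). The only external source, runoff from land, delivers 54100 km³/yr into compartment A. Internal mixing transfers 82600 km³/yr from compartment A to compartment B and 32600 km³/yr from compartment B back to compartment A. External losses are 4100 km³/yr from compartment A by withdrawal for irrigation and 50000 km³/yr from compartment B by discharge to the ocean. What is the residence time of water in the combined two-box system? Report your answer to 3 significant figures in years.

Treat the two boxes together as one reservoir: the mixing fluxes between them are internal recycling, so τ = ΣM / Σ(external losses).
M_total = 748 + 1790 = 2538.0 km³.
ΣF_external_out = 4100 + 50000 = 54100 km³/yr.
τ = M_total / ΣF_ext = 2538.0 / 54100 = 0.04691 yr.

0.0469 yr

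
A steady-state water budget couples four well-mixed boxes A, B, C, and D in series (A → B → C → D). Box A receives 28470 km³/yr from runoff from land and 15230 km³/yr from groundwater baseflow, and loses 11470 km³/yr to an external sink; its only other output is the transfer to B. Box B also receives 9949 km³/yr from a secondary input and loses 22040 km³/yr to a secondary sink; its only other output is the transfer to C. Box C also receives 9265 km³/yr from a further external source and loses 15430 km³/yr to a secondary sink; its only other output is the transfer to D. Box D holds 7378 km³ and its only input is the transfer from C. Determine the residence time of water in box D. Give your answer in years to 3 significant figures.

Box A: F(A→B) = (28470 + 15230) − 11470 = 32230 km³/yr.
Box B: F(B→C) = (32230 + 9949) − 22040 = 20139 km³/yr.
Box C: F(C→D) = (20139 + 9265) − 15430 = 13974 km³/yr.
Box D throughput = its input = 13974 km³/yr; τ = 7378 / 13974 = 0.5280 yr.

0.528 yr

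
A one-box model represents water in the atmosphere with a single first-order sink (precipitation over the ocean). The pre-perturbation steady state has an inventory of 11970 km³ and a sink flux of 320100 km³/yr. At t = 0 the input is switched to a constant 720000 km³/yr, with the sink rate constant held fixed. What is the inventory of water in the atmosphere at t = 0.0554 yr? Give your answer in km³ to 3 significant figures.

τ = M₀/F₀ = 11970/320100 = 0.03739 yr; rate constant k = 1/τ.
New steady state M_∞ = F₁/k = F₁·τ = 720000 × 0.03739 = 26924 km³.
M(t) = M_∞ + (M₀ − M_∞)·e^(−t/τ); t/τ = 0.0554/0.03739 = 1.481, so e^(−t/τ) = 0.2273.
M(t) = 26924 − 14950 × 0.2273 = 23525 km³.

23500 km³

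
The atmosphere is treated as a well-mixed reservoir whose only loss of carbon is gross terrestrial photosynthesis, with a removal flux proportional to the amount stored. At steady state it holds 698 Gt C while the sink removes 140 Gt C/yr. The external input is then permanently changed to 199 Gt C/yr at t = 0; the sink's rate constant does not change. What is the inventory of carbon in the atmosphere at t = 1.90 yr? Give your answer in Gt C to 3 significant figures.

The sink rate constant is k = F₀/M₀ = 140/698 = 0.2006 yr⁻¹.
Solving dM/dt = F₁ − kM with M(0) = M₀ gives M(t) = F₁/k + (M₀ − F₁/k)·e^(−kt).
F₁/k = 199/0.2006 = 992.16 Gt C; kt = 0.2006 × 1.90 = 0.3811, e^(−kt) = 0.6831.
M(1.90) = 992.16 + (698 − 992.16) × 0.6831 = 992.16 − 200.9 = 791.21 Gt C.

791 Gt C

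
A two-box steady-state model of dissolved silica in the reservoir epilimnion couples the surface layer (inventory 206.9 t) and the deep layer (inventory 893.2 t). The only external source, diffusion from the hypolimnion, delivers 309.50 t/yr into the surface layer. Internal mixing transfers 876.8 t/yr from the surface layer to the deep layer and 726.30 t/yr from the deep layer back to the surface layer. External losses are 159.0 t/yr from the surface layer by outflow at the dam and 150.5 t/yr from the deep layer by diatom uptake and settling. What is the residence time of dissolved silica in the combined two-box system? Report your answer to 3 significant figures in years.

Residence time in the combined system uses the total inventory and the total *external* removal — internal exchanges between the two boxes cancel.
M_total = 206.9 + 893.2 = 1100.1 t.
ΣF_external_out = 159.0 + 150.5 = 309.50 t/yr.
τ = M_total / ΣF_ext = 1100.1 / 309.50 = 3.554 yr.

3.55 yr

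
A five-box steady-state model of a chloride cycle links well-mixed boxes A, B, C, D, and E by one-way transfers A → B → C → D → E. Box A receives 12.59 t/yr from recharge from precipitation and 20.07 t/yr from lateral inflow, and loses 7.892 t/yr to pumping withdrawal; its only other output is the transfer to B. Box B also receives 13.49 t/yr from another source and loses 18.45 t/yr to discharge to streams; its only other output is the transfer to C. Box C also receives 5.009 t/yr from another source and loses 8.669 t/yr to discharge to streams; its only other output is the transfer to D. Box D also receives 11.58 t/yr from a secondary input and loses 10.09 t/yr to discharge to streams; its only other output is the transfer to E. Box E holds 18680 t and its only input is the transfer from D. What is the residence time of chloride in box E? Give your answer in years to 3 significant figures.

Box A: F(A→B) = (12.59 + 20.07) − 7.892 = 24.768 t/yr.
Box B: F(B→C) = (24.768 + 13.49) − 18.45 = 19.808 t/yr.
Box C: F(C→D) = (19.808 + 5.009) − 8.669 = 16.148 t/yr.
Box D: F(D→E) = (16.148 + 11.58) − 10.09 = 17.638 t/yr.
Box E throughput = its input = 17.638 t/yr; τ = 18680 / 17.638 = 1059 yr.

1060 yr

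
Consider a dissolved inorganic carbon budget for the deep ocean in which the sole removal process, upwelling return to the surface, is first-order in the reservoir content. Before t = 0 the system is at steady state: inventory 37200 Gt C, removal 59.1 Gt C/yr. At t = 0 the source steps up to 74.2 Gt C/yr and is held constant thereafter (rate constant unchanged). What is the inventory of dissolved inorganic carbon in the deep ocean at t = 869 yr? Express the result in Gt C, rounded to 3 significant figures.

44300 Gt C

Residence time τ = M₀/F₀ = 629.4 yr. The eventual steady state is M_∞ = M₀·(F₁/F₀) = 37200 × 74.2/59.1 = 46705 Gt C.
The anomaly ΔM(t) = M(t) − M_∞ decays as ΔM₀·e^(−t/τ) with ΔM₀ = 37200 − 46705 = −9505 Gt C.
At t = 869 yr, e^(−t/τ) = e^(−1.381) = 0.2514, so ΔM = −2390 Gt C and M = 46705 − 2390 = 44315 Gt C.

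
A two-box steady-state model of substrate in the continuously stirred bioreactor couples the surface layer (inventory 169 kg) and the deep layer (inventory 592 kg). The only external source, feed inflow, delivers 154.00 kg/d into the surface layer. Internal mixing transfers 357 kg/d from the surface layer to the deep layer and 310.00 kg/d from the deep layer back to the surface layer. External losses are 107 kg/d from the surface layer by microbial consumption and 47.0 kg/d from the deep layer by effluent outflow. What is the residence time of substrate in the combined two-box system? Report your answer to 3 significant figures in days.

Residence time in the combined system uses the total inventory and the total *external* removal — internal exchanges between the two boxes cancel.
M_total = 169 + 592 = 761.00 kg.
ΣF_external_out = 107 + 47.0 = 154.00 kg/d.
τ = M_total / ΣF_ext = 761.00 / 154.00 = 4.942 d.

4.94 d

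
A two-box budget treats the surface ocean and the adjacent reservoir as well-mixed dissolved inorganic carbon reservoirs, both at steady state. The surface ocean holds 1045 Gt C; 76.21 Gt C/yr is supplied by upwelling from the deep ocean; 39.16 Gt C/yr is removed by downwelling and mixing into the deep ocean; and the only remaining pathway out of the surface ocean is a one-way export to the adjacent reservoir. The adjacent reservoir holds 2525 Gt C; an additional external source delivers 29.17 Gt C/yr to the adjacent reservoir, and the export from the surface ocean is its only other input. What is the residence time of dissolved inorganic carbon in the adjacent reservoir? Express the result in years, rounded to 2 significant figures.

Balance the surface ocean: ΣF_in = 76.210 Gt C/yr.
Export to the adjacent reservoir = ΣF_in − (39.16) = 37.050 Gt C/yr.
Total input to the adjacent reservoir = 37.050 + 29.17 = 66.220 Gt C/yr; at steady state this equals its total output.
τ = M / F = 2525 / 66.220 = 38.13 yr.

38 yr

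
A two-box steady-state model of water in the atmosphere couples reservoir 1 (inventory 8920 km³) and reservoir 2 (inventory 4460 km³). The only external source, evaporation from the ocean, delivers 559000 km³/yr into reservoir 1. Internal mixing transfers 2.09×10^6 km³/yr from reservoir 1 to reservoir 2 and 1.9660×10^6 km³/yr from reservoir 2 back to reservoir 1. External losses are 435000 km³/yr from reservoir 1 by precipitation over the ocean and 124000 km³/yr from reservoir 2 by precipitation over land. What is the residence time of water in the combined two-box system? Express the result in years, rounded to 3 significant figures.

Treat the two boxes together as one reservoir: the mixing fluxes between them are internal recycling, so τ = ΣM / Σ(external losses).
M_total = 8920 + 4460 = 13380 km³.
ΣF_external_out = 435000 + 124000 = 559000 km³/yr.
τ = M_total / ΣF_ext = 13380 / 559000 = 0.02394 yr.

0.0239 yr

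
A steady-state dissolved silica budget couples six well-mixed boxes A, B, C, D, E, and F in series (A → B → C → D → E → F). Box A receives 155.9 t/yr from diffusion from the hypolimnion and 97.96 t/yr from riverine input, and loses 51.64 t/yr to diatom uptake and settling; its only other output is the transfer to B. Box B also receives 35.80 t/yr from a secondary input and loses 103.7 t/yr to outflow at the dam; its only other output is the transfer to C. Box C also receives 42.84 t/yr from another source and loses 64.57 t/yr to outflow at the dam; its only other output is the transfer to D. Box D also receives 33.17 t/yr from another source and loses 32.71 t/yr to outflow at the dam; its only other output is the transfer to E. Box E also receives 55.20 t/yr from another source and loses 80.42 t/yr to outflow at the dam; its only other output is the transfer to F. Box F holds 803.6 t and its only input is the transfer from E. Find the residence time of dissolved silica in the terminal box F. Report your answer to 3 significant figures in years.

Box A: F(A→B) = (155.9 + 97.96) − 51.64 = 202.22 t/yr.
Box B: F(B→C) = (202.22 + 35.80) − 103.7 = 134.32 t/yr.
Box C: F(C→D) = (134.32 + 42.84) − 64.57 = 112.59 t/yr.
Box D: F(D→E) = (112.59 + 33.17) − 32.71 = 113.05 t/yr.
Box E: F(E→F) = (113.05 + 55.20) − 80.42 = 87.830 t/yr.
Box F throughput = its input = 87.830 t/yr; τ = 803.6 / 87.830 = 9.149 yr.

9.15 yr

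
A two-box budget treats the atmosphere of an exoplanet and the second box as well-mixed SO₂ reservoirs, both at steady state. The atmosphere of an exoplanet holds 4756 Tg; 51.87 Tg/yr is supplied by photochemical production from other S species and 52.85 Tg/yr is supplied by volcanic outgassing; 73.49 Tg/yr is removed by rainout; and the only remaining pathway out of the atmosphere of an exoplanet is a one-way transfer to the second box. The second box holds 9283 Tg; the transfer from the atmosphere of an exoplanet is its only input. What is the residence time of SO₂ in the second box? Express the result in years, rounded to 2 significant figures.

300 yr

Balance the atmosphere of an exoplanet: ΣF_in = 51.87 + 52.85 = 104.72 Tg/yr.
Transfer to the second box = ΣF_in − (73.49) = 31.230 Tg/yr.
At steady state the output of the second box equals its input, 31.230 Tg/yr.
τ = M / F = 9283 / 31.230 = 297.2 yr.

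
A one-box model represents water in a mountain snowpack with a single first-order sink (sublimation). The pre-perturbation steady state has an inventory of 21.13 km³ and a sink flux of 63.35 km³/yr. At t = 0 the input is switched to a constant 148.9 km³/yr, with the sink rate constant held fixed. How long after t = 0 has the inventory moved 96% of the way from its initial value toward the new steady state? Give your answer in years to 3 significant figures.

τ = M₀/F₀ = 21.13/63.35 = 0.3335 yr.
The remaining gap fraction is e^(−t/τ); 96% covered ⇒ e^(−t/τ) = 0.0400.
t = −τ ln(0.0400) = 0.3335 × 3.219 = 1.074 yr.

1.07 yr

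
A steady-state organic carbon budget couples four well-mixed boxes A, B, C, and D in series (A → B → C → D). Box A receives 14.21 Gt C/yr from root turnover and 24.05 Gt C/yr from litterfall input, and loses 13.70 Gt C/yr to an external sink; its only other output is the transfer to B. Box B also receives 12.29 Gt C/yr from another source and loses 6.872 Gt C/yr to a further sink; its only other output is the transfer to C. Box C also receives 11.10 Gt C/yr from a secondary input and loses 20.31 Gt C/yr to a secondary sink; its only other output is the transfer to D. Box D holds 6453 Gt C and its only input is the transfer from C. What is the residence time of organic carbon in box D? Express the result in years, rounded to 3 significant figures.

311 yr

Box A: F(A→B) = (14.21 + 24.05) − 13.70 = 24.560 Gt C/yr.
Box B: F(B→C) = (24.560 + 12.29) − 6.872 = 29.978 Gt C/yr.
Box C: F(C→D) = (29.978 + 11.10) − 20.31 = 20.768 Gt C/yr.
Box D throughput = its input = 20.768 Gt C/yr; τ = 6453 / 20.768 = 310.7 yr.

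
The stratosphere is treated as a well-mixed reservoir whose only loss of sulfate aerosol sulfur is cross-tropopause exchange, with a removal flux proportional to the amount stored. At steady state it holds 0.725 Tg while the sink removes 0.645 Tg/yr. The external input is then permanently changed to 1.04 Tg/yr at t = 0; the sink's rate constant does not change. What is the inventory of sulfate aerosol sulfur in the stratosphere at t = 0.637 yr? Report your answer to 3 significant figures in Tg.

τ = M₀/F₀ = 0.725/0.645 = 1.124 yr; rate constant k = 1/τ.
New steady state M_∞ = F₁/k = F₁·τ = 1.04 × 1.124 = 1.1690 Tg.
M(t) = M_∞ + (M₀ − M_∞)·e^(−t/τ); t/τ = 0.637/1.124 = 0.5667, so e^(−t/τ) = 0.5674.
M(t) = 1.1690 − 0.4440 × 0.5674 = 0.91708 Tg.

0.917 Tg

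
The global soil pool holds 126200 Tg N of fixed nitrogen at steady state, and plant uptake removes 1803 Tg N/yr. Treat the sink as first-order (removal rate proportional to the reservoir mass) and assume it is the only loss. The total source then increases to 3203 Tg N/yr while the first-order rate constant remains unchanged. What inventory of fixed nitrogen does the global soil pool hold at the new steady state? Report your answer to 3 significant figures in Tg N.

224000 Tg N

Rate constant k = F/M = 1803 / 126200 = 0.01429 yr⁻¹.
At the new steady state, source = k·M_new ⇒ M_new = 3203 / 0.01429 = 224200 Tg N.
(Equivalently M_new = M × F_new/F_old = 126200 × 3203/1803.)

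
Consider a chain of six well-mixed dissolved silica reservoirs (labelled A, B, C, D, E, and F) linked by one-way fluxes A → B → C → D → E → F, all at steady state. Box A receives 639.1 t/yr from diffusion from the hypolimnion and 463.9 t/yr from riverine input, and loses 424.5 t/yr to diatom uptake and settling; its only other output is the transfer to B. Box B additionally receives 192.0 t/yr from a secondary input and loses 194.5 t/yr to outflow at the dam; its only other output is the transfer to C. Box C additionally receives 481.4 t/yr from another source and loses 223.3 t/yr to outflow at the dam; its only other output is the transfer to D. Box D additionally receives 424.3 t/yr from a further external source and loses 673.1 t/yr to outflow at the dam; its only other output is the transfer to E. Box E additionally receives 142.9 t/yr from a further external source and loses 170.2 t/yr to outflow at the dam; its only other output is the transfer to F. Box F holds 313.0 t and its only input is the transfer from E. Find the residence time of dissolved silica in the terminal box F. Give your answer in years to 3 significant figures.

Box A: F(A→B) = (639.1 + 463.9) − 424.5 = 678.50 t/yr.
Box B: F(B→C) = (678.50 + 192.0) − 194.5 = 676.00 t/yr.
Box C: F(C→D) = (676.00 + 481.4) − 223.3 = 934.10 t/yr.
Box D: F(D→E) = (934.10 + 424.3) − 673.1 = 685.30 t/yr.
Box E: F(E→F) = (685.30 + 142.9) − 170.2 = 658.00 t/yr.
Box F throughput = its input = 658.00 t/yr; τ = 313.0 / 658.00 = 0.4757 yr.

0.476 yr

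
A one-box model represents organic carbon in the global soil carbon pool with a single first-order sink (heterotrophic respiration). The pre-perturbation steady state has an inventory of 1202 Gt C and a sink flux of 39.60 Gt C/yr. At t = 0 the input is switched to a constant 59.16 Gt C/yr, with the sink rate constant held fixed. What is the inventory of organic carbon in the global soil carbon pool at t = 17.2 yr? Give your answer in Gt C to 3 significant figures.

1460 Gt C

Residence time τ = M₀/F₀ = 30.35 yr. The eventual steady state is M_∞ = M₀·(F₁/F₀) = 1202 × 59.16/39.60 = 1795.7 Gt C.
The anomaly ΔM(t) = M(t) − M_∞ decays as ΔM₀·e^(−t/τ) with ΔM₀ = 1202 − 1795.7 = −593.7 Gt C.
At t = 17.2 yr, e^(−t/τ) = e^(−0.5667) = 0.5674, so ΔM = −336.9 Gt C and M = 1795.7 − 336.9 = 1458.8 Gt C.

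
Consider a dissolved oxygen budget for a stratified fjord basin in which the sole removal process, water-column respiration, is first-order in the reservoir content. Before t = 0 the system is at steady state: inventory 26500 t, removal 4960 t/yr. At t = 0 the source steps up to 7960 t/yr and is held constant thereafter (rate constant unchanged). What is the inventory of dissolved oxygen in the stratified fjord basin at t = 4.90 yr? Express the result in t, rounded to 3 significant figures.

36100 t

τ = M₀/F₀ = 26500/4960 = 5.343 yr; rate constant k = 1/τ.
New steady state M_∞ = F₁/k = F₁·τ = 7960 × 5.343 = 42528 t.
M(t) = M_∞ + (M₀ − M_∞)·e^(−t/τ); t/τ = 4.90/5.343 = 0.9171, so e^(−t/τ) = 0.3997.
M(t) = 42528 − 16030 × 0.3997 = 36122 t.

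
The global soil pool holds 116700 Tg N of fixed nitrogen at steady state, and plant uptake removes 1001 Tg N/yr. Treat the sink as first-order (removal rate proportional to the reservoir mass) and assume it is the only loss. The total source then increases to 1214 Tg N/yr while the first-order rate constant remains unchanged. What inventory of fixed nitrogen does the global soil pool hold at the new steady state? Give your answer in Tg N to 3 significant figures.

142000 Tg N

Rate constant k = F/M = 1001 / 116700 = 0.008578 yr⁻¹.
At the new steady state, source = k·M_new ⇒ M_new = 1214 / 0.008578 = 141500 Tg N.
(Equivalently M_new = M × F_new/F_old = 116700 × 1214/1001.)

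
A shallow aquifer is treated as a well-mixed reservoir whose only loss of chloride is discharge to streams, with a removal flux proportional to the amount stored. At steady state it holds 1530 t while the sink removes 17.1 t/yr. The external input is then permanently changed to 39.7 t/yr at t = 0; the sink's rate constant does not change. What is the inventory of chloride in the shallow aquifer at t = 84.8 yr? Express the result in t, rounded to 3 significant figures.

τ = M₀/F₀ = 1530/17.1 = 89.47 yr; rate constant k = 1/τ.
New steady state M_∞ = F₁/k = F₁·τ = 39.7 × 89.47 = 3552.1 t.
M(t) = M_∞ + (M₀ − M_∞)·e^(−t/τ); t/τ = 84.8/89.47 = 0.9478, so e^(−t/τ) = 0.3876.
M(t) = 3552.1 − 2022 × 0.3876 = 2768.3 t.

2770 t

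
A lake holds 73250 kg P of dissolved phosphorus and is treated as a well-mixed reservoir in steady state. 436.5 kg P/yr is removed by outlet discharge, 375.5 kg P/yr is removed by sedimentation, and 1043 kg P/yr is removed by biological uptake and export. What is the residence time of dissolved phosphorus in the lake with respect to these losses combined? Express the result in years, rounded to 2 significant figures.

39 yr

Total removal = 436.5 + 375.5 + 1043 = 1855.0 kg P/yr.
τ = M / ΣF_out = 73250 / 1855.0 = 39.49 yr.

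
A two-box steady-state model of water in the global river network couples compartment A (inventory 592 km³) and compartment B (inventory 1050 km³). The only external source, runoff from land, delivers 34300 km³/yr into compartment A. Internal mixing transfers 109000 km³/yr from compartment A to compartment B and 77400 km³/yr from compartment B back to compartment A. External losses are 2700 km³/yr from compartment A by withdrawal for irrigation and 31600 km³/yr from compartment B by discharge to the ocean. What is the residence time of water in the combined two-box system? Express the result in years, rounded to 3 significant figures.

0.0479 yr

For the system as a whole, the A↔B exchange is internal and contributes nothing to the throughput; only the external sinks remove mass.
M_total = 592 + 1050 = 1642.0 km³.
ΣF_external_out = 2700 + 31600 = 34300 km³/yr.
τ = M_total / ΣF_ext = 1642.0 / 34300 = 0.04787 yr.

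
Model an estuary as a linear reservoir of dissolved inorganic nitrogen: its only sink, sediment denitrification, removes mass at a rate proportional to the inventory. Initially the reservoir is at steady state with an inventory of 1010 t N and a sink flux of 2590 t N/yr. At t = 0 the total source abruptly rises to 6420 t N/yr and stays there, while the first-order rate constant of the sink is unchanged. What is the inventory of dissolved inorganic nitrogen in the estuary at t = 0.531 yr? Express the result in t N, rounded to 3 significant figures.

2120 t N

τ = M₀/F₀ = 1010/2590 = 0.3900 yr; rate constant k = 1/τ.
New steady state M_∞ = F₁/k = F₁·τ = 6420 × 0.3900 = 2503.6 t N.
M(t) = M_∞ + (M₀ − M_∞)·e^(−t/τ); t/τ = 0.531/0.3900 = 1.362, so e^(−t/τ) = 0.2562.
M(t) = 2503.6 − 1494 × 0.2562 = 2120.9 t N.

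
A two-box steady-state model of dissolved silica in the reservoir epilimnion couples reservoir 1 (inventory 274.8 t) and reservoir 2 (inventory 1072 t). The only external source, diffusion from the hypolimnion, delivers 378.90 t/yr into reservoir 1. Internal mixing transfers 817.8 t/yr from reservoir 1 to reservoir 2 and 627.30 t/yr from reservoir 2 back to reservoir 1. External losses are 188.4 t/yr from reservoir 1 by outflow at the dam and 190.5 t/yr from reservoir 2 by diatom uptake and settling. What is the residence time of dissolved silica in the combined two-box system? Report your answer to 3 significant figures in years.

Residence time in the combined system uses the total inventory and the total *external* removal — internal exchanges between the two boxes cancel.
M_total = 274.8 + 1072 = 1346.8 t.
ΣF_external_out = 188.4 + 190.5 = 378.90 t/yr.
τ = M_total / ΣF_ext = 1346.8 / 378.90 = 3.554 yr.

3.55 yr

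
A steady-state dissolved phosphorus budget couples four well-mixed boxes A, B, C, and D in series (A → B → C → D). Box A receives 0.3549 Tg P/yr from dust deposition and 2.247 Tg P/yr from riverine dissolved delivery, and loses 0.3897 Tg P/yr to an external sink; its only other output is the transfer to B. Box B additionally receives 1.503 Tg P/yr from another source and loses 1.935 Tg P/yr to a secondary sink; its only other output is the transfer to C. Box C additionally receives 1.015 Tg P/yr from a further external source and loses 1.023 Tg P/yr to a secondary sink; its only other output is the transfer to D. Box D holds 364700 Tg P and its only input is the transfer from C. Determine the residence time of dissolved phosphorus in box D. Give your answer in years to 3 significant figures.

Box A: F(A→B) = (0.3549 + 2.247) − 0.3897 = 2.2122 Tg P/yr.
Box B: F(B→C) = (2.2122 + 1.503) − 1.935 = 1.7802 Tg P/yr.
Box C: F(C→D) = (1.7802 + 1.015) − 1.023 = 1.7722 Tg P/yr.
Box D throughput = its input = 1.7722 Tg P/yr; τ = 364700 / 1.7722 = 205800 yr.

206000 yr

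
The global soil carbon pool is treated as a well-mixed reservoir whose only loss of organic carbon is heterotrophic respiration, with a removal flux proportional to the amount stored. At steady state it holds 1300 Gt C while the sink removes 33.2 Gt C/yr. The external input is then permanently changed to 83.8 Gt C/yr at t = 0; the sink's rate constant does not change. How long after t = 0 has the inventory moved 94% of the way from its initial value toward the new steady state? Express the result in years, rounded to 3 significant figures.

110 yr

τ = M₀/F₀ = 1300/33.2 = 39.16 yr.
The remaining gap fraction is e^(−t/τ); 94% covered ⇒ e^(−t/τ) = 0.0600.
t = −τ ln(0.0600) = 39.16 × 2.813 = 110.2 yr.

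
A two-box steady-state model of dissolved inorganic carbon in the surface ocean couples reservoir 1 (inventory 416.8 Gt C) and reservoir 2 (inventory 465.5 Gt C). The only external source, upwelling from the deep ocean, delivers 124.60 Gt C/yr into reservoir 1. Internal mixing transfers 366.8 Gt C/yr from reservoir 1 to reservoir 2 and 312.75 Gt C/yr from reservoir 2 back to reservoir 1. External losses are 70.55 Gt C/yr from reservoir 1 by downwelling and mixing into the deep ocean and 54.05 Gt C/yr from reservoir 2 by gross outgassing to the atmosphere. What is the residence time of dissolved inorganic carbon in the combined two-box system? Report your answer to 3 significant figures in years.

For the system as a whole, the A↔B exchange is internal and contributes nothing to the throughput; only the external sinks remove mass.
M_total = 416.8 + 465.5 = 882.30 Gt C.
ΣF_external_out = 70.55 + 54.05 = 124.60 Gt C/yr.
τ = M_total / ΣF_ext = 882.30 / 124.60 = 7.081 yr.

7.08 yr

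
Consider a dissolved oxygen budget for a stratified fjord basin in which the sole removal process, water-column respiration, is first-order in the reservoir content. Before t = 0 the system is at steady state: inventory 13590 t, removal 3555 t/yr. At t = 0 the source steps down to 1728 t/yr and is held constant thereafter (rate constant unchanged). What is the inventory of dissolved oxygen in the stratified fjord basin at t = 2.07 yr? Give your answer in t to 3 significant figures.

Residence time τ = M₀/F₀ = 3.823 yr. The eventual steady state is M_∞ = M₀·(F₁/F₀) = 13590 × 1728/3555 = 6605.8 t.
The anomaly ΔM(t) = M(t) − M_∞ decays as ΔM₀·e^(−t/τ) with ΔM₀ = 13590 − 6605.8 = 6984 t.
At t = 2.07 yr, e^(−t/τ) = e^(−0.5415) = 0.5819, so ΔM = 4064 t and M = 6605.8 + 4064 = 10670 t.

10700 t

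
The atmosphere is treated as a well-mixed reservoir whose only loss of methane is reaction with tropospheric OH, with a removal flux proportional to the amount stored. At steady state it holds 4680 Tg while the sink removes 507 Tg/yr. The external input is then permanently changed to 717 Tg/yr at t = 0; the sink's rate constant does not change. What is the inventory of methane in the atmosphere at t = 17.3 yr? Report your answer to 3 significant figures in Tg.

Residence time τ = M₀/F₀ = 9.231 yr. The eventual steady state is M_∞ = M₀·(F₁/F₀) = 4680 × 717/507 = 6618.5 Tg.
The anomaly ΔM(t) = M(t) − M_∞ decays as ΔM₀·e^(−t/τ) with ΔM₀ = 4680 − 6618.5 = −1938 Tg.
At t = 17.3 yr, e^(−t/τ) = e^(−1.874) = 0.1535, so ΔM = −297.5 Tg and M = 6618.5 − 297.5 = 6320.9 Tg.

6320 Tg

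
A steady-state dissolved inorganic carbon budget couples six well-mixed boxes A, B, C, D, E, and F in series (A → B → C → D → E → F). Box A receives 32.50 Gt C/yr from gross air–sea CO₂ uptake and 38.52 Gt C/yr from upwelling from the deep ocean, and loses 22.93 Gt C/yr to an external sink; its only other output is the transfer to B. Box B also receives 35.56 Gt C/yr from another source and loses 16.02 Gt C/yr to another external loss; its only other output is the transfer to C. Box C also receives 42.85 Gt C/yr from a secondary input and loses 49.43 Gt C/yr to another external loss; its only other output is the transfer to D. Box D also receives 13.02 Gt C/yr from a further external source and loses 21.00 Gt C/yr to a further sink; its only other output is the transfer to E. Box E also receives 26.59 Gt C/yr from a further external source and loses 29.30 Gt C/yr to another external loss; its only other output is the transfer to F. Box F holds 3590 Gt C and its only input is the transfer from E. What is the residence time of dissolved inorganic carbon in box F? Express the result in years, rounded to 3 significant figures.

71.3 yr

Box A: F(A→B) = (32.50 + 38.52) − 22.93 = 48.090 Gt C/yr.
Box B: F(B→C) = (48.090 + 35.56) − 16.02 = 67.630 Gt C/yr.
Box C: F(C→D) = (67.630 + 42.85) − 49.43 = 61.050 Gt C/yr.
Box D: F(D→E) = (61.050 + 13.02) − 21.00 = 53.070 Gt C/yr.
Box E: F(E→F) = (53.070 + 26.59) − 29.30 = 50.360 Gt C/yr.
Box F throughput = its input = 50.360 Gt C/yr; τ = 3590 / 50.360 = 71.29 yr.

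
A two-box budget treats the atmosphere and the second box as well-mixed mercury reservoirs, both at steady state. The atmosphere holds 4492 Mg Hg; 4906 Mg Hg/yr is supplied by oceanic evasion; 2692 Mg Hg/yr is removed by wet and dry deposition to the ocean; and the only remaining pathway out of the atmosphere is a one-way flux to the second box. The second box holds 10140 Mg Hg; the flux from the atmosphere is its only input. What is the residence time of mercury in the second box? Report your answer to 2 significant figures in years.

Balance the atmosphere: ΣF_in = 4906.0 Mg Hg/yr.
Flux to the second box = ΣF_in − (2692) = 2214.0 Mg Hg/yr.
At steady state the output of the second box equals its input, 2214.0 Mg Hg/yr.
τ = M / F = 10140 / 2214.0 = 4.580 yr.

4.6 yr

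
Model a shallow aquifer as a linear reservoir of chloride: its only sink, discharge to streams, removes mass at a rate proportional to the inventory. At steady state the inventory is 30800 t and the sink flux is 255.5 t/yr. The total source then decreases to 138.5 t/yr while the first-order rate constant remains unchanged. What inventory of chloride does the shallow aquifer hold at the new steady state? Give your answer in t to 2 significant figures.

17000 t

Rate constant k = F/M = 255.5 / 30800 = 0.008295 yr⁻¹.
At the new steady state, source = k·M_new ⇒ M_new = 138.5 / 0.008295 = 16700 t.
(Equivalently M_new = M × F_new/F_old = 30800 × 138.5/255.5.)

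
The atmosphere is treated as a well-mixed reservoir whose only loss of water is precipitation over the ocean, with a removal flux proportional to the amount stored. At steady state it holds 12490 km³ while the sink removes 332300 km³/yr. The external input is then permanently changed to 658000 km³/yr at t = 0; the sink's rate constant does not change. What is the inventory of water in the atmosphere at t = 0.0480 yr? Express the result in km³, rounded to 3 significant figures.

21300 km³

τ = M₀/F₀ = 12490/332300 = 0.03759 yr; rate constant k = 1/τ.
New steady state M_∞ = F₁/k = F₁·τ = 658000 × 0.03759 = 24732 km³.
M(t) = M_∞ + (M₀ − M_∞)·e^(−t/τ); t/τ = 0.0480/0.03759 = 1.277, so e^(−t/τ) = 0.2789.
M(t) = 24732 − 12240 × 0.2789 = 21318 km³.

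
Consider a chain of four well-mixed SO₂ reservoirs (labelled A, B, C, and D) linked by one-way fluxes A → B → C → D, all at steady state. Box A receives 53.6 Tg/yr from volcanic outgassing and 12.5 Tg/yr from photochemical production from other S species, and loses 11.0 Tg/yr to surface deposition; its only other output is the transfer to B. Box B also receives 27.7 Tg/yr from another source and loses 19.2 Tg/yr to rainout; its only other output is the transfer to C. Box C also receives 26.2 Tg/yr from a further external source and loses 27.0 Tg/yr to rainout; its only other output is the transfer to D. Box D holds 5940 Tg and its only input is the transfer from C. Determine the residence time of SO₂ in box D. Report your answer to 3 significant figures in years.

94.6 yr

Box A: F(A→B) = (53.6 + 12.5) − 11.0 = 55.100 Tg/yr.
Box B: F(B→C) = (55.100 + 27.7) − 19.2 = 63.600 Tg/yr.
Box C: F(C→D) = (63.600 + 26.2) − 27.0 = 62.800 Tg/yr.
Box D throughput = its input = 62.800 Tg/yr; τ = 5940 / 62.800 = 94.59 yr.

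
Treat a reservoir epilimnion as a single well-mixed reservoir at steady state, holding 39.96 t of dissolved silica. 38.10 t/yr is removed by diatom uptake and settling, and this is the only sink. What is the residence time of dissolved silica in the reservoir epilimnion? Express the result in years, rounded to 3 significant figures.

τ = M / F = 39.96 / 38.10 = 1.049 yr.

1.05 yr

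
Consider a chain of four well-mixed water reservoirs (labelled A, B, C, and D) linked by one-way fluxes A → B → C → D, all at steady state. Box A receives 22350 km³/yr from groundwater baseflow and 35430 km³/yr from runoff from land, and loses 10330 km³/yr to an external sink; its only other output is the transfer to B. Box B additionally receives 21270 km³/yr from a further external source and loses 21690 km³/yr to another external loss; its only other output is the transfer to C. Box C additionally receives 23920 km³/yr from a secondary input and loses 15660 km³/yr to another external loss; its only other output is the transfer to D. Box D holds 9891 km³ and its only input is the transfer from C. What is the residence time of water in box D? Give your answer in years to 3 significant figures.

0.179 yr

Box A: F(A→B) = (22350 + 35430) − 10330 = 47450 km³/yr.
Box B: F(B→C) = (47450 + 21270) − 21690 = 47030 km³/yr.
Box C: F(C→D) = (47030 + 23920) − 15660 = 55290 km³/yr.
Box D throughput = its input = 55290 km³/yr; τ = 9891 / 55290 = 0.1789 yr.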